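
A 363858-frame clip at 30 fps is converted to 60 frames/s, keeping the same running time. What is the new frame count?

727716 frames

Frames at target rate = 363858 × (60) / (30) = 727716.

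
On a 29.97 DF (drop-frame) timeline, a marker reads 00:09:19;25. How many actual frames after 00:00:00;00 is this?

As if non-drop at 30 labels/s: (0 × 3600 + 9 × 60 + 19) × 30 + 25 = 16795.
Minute boundaries passed: 9; those not divisible by 10: 9 − 0 = 9; dropped labels = 2 × 9 = 18.
Actual frame index = 16795 − 18 = 16777.

16777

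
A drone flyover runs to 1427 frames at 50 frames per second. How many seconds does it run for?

Running time = 1427 / (50) = 28.54 s.

28.54 seconds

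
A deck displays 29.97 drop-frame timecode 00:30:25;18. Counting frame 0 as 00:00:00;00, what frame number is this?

54714

Complete 10-minute blocks: 3, each 17982 frames → 53946.
Remaining 0 whole minutes in the current block: 0 frames.
Within the current minute: 25 × 30 + 18 = 768. Total = 53946 + 0 + 768 = 54714.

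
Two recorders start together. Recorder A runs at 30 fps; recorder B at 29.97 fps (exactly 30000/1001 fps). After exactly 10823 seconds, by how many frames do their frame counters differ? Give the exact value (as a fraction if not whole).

A emits 30 × 10823 = 324690 frames; B emits 30000/1001 × 10823 = 324690000/1001.
Difference = 324690/1001 frames (≈ 324.3656); B is behind A.

324690/1001 frames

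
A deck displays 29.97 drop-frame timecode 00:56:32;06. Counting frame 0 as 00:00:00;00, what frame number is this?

Complete 10-minute blocks: 5, each 17982 frames → 89910.
Remaining 6 whole minutes in the current block: 1800 + 5 × 1798 = 10790 frames.
Within the current minute: 32 × 30 + 6 − 2 = 964 (labels ;00/;01 skipped at this minute). Total = 89910 + 10790 + 964 = 101664.

101664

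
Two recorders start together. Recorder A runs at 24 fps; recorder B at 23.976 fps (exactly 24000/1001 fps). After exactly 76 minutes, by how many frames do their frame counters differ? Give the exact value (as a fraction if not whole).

109440/1001 frames

76 min = 4560 s.
A emits 24 × 4560 = 109440 frames; B emits 24000/1001 × 4560 = 109440000/1001.
Difference = 109440/1001 frames (≈ 109.3307); B is behind A.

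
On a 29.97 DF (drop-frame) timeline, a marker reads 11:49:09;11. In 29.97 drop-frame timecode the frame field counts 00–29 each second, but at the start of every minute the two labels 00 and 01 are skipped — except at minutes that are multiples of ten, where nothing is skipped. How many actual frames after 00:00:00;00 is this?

As if non-drop at 30 labels/s: (11 × 3600 + 49 × 60 + 9) × 30 + 11 = 1276481.
Minute boundaries passed: 709; those not divisible by 10: 709 − 70 = 639; dropped labels = 2 × 639 = 1278.
Actual frame index = 1276481 − 1278 = 1275203.

1275203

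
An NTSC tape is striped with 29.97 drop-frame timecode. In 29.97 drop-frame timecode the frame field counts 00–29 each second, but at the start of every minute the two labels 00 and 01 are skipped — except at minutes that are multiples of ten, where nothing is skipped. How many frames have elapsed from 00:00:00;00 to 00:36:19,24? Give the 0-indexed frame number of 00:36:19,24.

65328

As if non-drop at 30 labels/s: (0 × 3600 + 36 × 60 + 19) × 30 + 24 = 65394.
Minute boundaries passed: 36; those not divisible by 10: 36 − 3 = 33; dropped labels = 2 × 33 = 66.
Actual frame index = 65394 − 66 = 65328.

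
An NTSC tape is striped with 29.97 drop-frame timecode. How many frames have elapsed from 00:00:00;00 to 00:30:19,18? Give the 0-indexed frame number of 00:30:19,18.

54534

As if non-drop at 30 labels/s: (0 × 3600 + 30 × 60 + 19) × 30 + 18 = 54588.
Minute boundaries passed: 30; those not divisible by 10: 30 − 3 = 27; dropped labels = 2 × 27 = 54.
Actual frame index = 54588 − 54 = 54534.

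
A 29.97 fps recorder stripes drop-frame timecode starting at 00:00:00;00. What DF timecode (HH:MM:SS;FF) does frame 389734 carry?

Each 10-minute DF block holds 10 × 60 × 30 − 9 × 2 = 17982 frames. 389734 ÷ 17982 → 21 full blocks, remainder 12112.
Within the partial block the first minute is 1800 frames and each further minute 1798, so 6 further minute boundaries passed. Total skipped labels = 18 × 21 + 2 × 6 = 390.
Non-drop label index = 389734 + 390 = 390124; at 30 labels/s that is 03:36:44:04, i.e. DF 03:36:44;04.

03:36:44;04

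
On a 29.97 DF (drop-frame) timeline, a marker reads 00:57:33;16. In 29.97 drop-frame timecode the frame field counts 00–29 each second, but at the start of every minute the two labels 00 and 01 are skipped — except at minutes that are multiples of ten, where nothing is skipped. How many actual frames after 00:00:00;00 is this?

As if non-drop at 30 labels/s: (0 × 3600 + 57 × 60 + 33) × 30 + 16 = 103606.
Minute boundaries passed: 57; those not divisible by 10: 57 − 5 = 52; dropped labels = 2 × 52 = 104.
Actual frame index = 103606 − 104 = 103502.

103502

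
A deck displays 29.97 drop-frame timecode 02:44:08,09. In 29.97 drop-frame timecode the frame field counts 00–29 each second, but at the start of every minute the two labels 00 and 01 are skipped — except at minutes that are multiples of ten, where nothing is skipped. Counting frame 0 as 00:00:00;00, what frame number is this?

As if non-drop at 30 labels/s: (2 × 3600 + 44 × 60 + 8) × 30 + 9 = 295449.
Minute boundaries passed: 164; those not divisible by 10: 164 − 16 = 148; dropped labels = 2 × 148 = 296.
Actual frame index = 295449 − 296 = 295153.

295153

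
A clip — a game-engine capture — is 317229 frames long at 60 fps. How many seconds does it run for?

5287.15 seconds

Running time = 317229 / (60) = 5287.15 s.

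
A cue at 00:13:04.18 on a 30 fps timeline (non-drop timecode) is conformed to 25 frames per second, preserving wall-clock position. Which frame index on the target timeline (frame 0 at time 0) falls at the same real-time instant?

Source frame index: (0×3600 + 13×60 + 4) × 30 + 18 = 23538.
Real time: 23538 / (30) = 3923/5 s.
Target frame: (3923/5) × (25) = 19615.

frame 19615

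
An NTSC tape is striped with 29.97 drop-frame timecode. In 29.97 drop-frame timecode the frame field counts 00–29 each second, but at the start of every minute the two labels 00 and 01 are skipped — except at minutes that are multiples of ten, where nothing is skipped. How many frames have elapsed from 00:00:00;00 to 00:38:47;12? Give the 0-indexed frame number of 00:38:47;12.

69752

Complete 10-minute blocks: 3, each 17982 frames → 53946.
Remaining 8 whole minutes in the current block: 1800 + 7 × 1798 = 14386 frames.
Within the current minute: 47 × 30 + 12 − 2 = 1420 (labels ;00/;01 skipped at this minute). Total = 53946 + 14386 + 1420 = 69752.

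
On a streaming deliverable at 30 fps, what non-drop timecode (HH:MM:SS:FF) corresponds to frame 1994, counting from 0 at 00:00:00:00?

00:01:06:14

1994 ÷ 30 = 66 full seconds, remainder 14 frames.
66 s = 0 h 1 min 6 s.
Timecode: 00:01:06:14.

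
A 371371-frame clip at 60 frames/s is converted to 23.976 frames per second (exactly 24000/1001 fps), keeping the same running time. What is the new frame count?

Target frames = source frames × (target rate / source rate) = 371371 × (24000/1001)/(60) = 371371 × 400/1001 = 148400.

148400 frames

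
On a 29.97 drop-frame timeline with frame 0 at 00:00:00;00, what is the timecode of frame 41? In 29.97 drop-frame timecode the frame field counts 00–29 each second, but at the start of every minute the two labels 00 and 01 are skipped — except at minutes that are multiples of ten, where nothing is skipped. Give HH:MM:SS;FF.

Each 10-minute DF block holds 10 × 60 × 30 − 9 × 2 = 17982 frames. 41 ÷ 17982 → 0 full blocks, remainder 41.
Within the partial block the first minute is 1800 frames and each further minute 1798, so 0 further minute boundaries passed. Total skipped labels = 18 × 0 + 2 × 0 = 0.
Non-drop label index = 41 + 0 = 41; at 30 labels/s that is 00:00:01:11, i.e. DF 00:00:01;11.

00:00:01;11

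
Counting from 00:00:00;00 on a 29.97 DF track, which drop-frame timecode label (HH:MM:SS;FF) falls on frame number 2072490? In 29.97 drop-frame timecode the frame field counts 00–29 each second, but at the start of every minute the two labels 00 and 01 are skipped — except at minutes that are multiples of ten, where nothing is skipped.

19:12:32;04

Each 10-minute DF block holds 10 × 60 × 30 − 9 × 2 = 17982 frames. 2072490 ÷ 17982 → 115 full blocks, remainder 4560.
Within the partial block the first minute is 1800 frames and each further minute 1798, so 2 further minute boundaries passed. Total skipped labels = 18 × 115 + 2 × 2 = 2074.
Non-drop label index = 2072490 + 2074 = 2074564; at 30 labels/s that is 19:12:32:04, i.e. DF 19:12:32;04.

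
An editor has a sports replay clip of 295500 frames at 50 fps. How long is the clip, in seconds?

Running time = 295500 / (50) = 5910 s.

5910 seconds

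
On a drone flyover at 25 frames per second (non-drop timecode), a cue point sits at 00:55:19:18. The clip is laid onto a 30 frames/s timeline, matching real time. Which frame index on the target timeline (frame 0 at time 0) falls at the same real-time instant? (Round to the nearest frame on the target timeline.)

frame 99592

Source frame index: (0×3600 + 55×60 + 19) × 25 + 18 = 82993.
Real time: 82993 / (25) = 82993/25 s.
Target frame: (82993/25) × (30) = 497958/5 ≈ 99591.600 → 99592.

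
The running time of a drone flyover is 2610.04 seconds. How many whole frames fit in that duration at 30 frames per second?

Frames = 2610.04 × 30 = 391506/5 ≈ 78301.2000.
Complete frames: 78301.

78301 frames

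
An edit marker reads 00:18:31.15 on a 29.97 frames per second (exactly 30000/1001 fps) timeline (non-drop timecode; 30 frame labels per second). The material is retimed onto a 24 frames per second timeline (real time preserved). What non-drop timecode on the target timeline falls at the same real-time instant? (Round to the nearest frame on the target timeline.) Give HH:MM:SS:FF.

Source frame index: (0×3600 + 18×60 + 31) × 30 + 15 = 33345.
Real time: 33345 / (30000/1001) = 2225223/2000 s.
Target frame: (2225223/2000) × (24) = 6675669/250 ≈ 26702.676 → 26703.
At 24 labels/s: frame 26703 → 00:18:32:15.

00:18:32:15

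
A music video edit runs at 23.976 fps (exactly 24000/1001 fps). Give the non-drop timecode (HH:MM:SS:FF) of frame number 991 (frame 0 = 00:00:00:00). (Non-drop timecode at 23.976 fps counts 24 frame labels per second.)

00:00:41:07

991 ÷ 24 = 41 full seconds, remainder 7 frames.
41 s = 0 h 0 min 41 s.
Timecode: 00:00:41:07.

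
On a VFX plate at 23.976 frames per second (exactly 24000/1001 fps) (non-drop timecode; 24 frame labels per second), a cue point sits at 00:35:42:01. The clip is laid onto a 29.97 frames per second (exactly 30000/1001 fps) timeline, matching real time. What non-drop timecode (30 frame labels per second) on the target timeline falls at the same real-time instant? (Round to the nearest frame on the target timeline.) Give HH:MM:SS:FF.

Source frame index: (0×3600 + 35×60 + 42) × 24 + 1 = 51409.
Real time: 51409 / (24000/1001) = 51460409/24000 s.
Target frame: (51460409/24000) × (30000/1001) = 257045/4 ≈ 64261.250 → 64261.
At 30 labels/s: frame 64261 → 00:35:42:01.

00:35:42:01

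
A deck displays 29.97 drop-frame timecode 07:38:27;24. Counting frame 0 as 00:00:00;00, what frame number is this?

824408

As if non-drop at 30 labels/s: (7 × 3600 + 38 × 60 + 27) × 30 + 24 = 825234.
Minute boundaries passed: 458; those not divisible by 10: 458 − 45 = 413; dropped labels = 2 × 413 = 826.
Actual frame index = 825234 − 826 = 824408.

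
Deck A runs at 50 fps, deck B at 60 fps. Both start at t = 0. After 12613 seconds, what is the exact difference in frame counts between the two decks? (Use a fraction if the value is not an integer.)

A emits 50 × 12613 = 630650 frames; B emits 60 × 12613 = 756780.
Difference = 126130 frames; B is ahead of A.

126130 frames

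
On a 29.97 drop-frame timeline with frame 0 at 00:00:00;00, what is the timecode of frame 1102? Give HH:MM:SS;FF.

Ten DF minutes hold 17982 frames, so frame 1102 lies in block 0 (frames 0–17981) with 1102 frames into that block.
The block's first minute is 1800 frames and the rest 1798 each; 1102 frames reaches minute 0, so 0 × 18 + 0 × 2 = 0 labels have been skipped so far.
Adding those back, label number 1102 + 0 = 1102 at 30 labels/s is 36 s + 22 f = 0 h 0 min 36 s frame 22, i.e. 00:00:36;22.

00:00:36;22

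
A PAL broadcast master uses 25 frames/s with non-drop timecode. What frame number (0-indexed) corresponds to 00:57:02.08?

frame 85558

Total seconds to the label: (0 × 3600 + 57 × 60 + 2) = 3422.
Frame index = 3422 × 25 + 8 = 85558.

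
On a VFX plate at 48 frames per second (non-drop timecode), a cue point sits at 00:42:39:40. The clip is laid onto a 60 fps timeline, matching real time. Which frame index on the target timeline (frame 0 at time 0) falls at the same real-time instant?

frame 153590

Source frame index: (0×3600 + 42×60 + 39) × 48 + 40 = 122872.
Real time: 122872 / (48) = 15359/6 s.
Target frame: (15359/6) × (60) = 153590.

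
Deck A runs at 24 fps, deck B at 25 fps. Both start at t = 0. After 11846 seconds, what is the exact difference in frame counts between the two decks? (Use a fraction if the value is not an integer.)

11846 frames

A emits 24 × 11846 = 284304 frames; B emits 25 × 11846 = 296150.
Difference = 11846 frames; B is ahead of A.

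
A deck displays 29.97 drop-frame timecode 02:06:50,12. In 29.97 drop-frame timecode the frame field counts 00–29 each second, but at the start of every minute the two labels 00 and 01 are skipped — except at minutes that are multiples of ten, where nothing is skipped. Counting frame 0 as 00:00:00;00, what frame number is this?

228084

As if non-drop at 30 labels/s: (2 × 3600 + 6 × 60 + 50) × 30 + 12 = 228312.
Minute boundaries passed: 126; those not divisible by 10: 126 − 12 = 114; dropped labels = 2 × 114 = 228.
Actual frame index = 228312 − 228 = 228084.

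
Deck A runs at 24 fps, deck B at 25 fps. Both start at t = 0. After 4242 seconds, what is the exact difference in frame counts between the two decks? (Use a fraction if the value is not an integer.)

4242 frames

A emits 24 × 4242 = 101808 frames; B emits 25 × 4242 = 106050.
Difference = 4242 frames; B is ahead of A.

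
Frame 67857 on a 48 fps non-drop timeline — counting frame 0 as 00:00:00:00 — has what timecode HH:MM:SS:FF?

00:23:33:33

67857 ÷ 48 = 1413 full seconds, remainder 33 frames.
1413 s = 0 h 23 min 33 s.
Timecode: 00:23:33:33.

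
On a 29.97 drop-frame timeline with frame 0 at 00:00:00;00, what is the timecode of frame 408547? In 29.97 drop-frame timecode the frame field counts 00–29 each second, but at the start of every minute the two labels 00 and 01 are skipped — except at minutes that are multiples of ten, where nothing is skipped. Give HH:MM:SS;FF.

Each 10-minute DF block holds 10 × 60 × 30 − 9 × 2 = 17982 frames. 408547 ÷ 17982 → 22 full blocks, remainder 12943.
Within the partial block the first minute is 1800 frames and each further minute 1798, so 7 further minute boundaries passed. Total skipped labels = 18 × 22 + 2 × 7 = 410.
Non-drop label index = 408547 + 410 = 408957; at 30 labels/s that is 03:47:11:27, i.e. DF 03:47:11;27.

03:47:11;27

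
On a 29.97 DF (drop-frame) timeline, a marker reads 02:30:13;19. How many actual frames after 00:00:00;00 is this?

270139

Complete 10-minute blocks: 15, each 17982 frames → 269730.
Remaining 0 whole minutes in the current block: 0 frames.
Within the current minute: 13 × 30 + 19 = 409. Total = 269730 + 0 + 409 = 270139.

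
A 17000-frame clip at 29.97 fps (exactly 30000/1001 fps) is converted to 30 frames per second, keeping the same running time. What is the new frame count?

Target frames = source frames × (target rate / source rate) = 17000 × (30)/(30000/1001) = 17000 × 1001/1000 = 17017.

17017 frames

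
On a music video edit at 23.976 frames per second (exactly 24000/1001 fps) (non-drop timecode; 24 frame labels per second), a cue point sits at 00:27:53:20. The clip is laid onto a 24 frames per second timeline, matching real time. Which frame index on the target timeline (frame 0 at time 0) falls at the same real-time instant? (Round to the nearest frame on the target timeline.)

Source frame index: (0×3600 + 27×60 + 53) × 24 + 20 = 40172.
Real time: 40172 / (24000/1001) = 10053043/6000 s.
Target frame: (10053043/6000) × (24) = 10053043/250 ≈ 40212.172 → 40212.

frame 40212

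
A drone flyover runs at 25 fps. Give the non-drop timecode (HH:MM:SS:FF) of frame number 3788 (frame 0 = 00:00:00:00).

3788 ÷ 25 = 151 full seconds, remainder 13 frames.
151 s = 0 h 2 min 31 s.
Timecode: 00:02:31:13.

00:02:31:13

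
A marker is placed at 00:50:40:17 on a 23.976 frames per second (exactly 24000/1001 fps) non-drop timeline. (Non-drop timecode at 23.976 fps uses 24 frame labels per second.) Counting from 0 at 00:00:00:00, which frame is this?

Total seconds to the label: (0 × 3600 + 50 × 60 + 40) = 3040.
Frame index = 3040 × 24 + 17 = 72977.

72977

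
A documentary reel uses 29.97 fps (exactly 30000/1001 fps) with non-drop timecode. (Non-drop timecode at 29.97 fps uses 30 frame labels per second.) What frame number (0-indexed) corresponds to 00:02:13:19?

frame 4009

Total seconds to the label: (0 × 3600 + 2 × 60 + 13) = 133.
Frame index = 133 × 30 + 19 = 4009.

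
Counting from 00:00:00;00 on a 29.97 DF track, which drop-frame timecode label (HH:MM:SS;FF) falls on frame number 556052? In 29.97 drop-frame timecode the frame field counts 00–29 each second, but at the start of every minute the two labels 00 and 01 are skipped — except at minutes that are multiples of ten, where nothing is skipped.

Ten DF minutes hold 17982 frames, so frame 556052 lies in block 30 (frames 539460–557441) with 16592 frames into that block.
The block's first minute is 1800 frames and the rest 1798 each; 16592 frames reaches minute 9, so 30 × 18 + 9 × 2 = 558 labels have been skipped so far.
Adding those back, label number 556052 + 558 = 556610 at 30 labels/s is 18553 s + 20 f = 5 h 9 min 13 s frame 20, i.e. 05:09:13;20.

05:09:13;20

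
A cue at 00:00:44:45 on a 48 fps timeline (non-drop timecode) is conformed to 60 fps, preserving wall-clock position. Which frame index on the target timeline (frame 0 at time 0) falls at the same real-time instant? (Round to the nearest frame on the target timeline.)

Source frame index: (0×3600 + 0×60 + 44) × 48 + 45 = 2157.
Real time: 2157 / (48) = 719/16 s.
Target frame: (719/16) × (60) = 10785/4 ≈ 2696.250 → 2696.

frame 2696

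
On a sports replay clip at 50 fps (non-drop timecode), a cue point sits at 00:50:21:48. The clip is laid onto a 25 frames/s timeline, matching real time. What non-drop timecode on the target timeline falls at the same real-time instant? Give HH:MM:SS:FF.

Source frame index: (0×3600 + 50×60 + 21) × 50 + 48 = 151098.
Real time: 151098 / (50) = 75549/25 s.
Target frame: (75549/25) × (25) = 75549.
At 25 labels/s: frame 75549 → 00:50:21:24.

00:50:21:24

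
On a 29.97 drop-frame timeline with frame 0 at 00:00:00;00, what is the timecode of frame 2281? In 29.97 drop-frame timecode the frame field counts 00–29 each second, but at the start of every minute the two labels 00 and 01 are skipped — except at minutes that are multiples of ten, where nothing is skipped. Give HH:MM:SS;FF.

Ten DF minutes hold 17982 frames, so frame 2281 lies in block 0 (frames 0–17981) with 2281 frames into that block.
The block's first minute is 1800 frames and the rest 1798 each; 2281 frames reaches minute 1, so 0 × 18 + 1 × 2 = 2 labels have been skipped so far.
Adding those back, label number 2281 + 2 = 2283 at 30 labels/s is 76 s + 3 f = 0 h 1 min 16 s frame 3, i.e. 00:01:16;03.

00:01:16;03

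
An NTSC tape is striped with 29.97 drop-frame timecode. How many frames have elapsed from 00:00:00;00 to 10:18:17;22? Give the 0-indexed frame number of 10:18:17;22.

1111818

Complete 10-minute blocks: 61, each 17982 frames → 1096902.
Remaining 8 whole minutes in the current block: 1800 + 7 × 1798 = 14386 frames.
Within the current minute: 17 × 30 + 22 − 2 = 530 (labels ;00/;01 skipped at this minute). Total = 1096902 + 14386 + 530 = 1111818.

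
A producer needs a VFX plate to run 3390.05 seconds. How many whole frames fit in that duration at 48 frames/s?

162722 frames

Frames = 3390.05 × 48 = 813612/5 ≈ 162722.4000.
Complete frames: 162722.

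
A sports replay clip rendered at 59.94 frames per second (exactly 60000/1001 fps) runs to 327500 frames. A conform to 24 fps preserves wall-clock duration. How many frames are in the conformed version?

131131 frames

Target frames = source frames × (target rate / source rate) = 327500 × (24)/(60000/1001) = 327500 × 1001/2500 = 131131.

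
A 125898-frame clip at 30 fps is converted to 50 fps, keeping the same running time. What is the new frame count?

Target frames = source frames × (target rate / source rate) = 125898 × (50)/(30) = 125898 × 5/3 = 209830.

209830 frames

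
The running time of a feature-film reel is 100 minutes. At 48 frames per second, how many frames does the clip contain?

100 min = 6000 s.
Frames = 6000 × 48 = 288000.

288000 frames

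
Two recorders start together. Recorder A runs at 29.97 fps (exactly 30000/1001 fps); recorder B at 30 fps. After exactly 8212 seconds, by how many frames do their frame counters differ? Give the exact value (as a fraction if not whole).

246360/1001 frames

A emits 30000/1001 × 8212 = 246360000/1001 frames; B emits 30 × 8212 = 246360.
Difference = 246360/1001 frames (≈ 246.1139); B is ahead of A.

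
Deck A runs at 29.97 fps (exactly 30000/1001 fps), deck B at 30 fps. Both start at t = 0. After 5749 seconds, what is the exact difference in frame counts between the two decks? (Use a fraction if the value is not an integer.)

172470/1001 frames

A emits 30000/1001 × 5749 = 172470000/1001 frames; B emits 30 × 5749 = 172470.
Difference = 172470/1001 frames (≈ 172.2977); B is ahead of A.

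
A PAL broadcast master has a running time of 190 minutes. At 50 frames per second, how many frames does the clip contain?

190 min = 11400 s.
Frames = 11400 × 50 = 570000.

570000 frames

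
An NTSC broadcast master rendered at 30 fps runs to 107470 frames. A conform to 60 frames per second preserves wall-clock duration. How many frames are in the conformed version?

Target frames = source frames × (target rate / source rate) = 107470 × (60)/(30) = 107470 × 2 = 214940.

214940 frames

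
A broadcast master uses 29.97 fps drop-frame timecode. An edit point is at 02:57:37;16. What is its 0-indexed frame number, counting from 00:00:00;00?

As if non-drop at 30 labels/s: (2 × 3600 + 57 × 60 + 37) × 30 + 16 = 319726.
Minute boundaries passed: 177; those not divisible by 10: 177 − 17 = 160; dropped labels = 2 × 160 = 320.
Actual frame index = 319726 − 320 = 319406.

319406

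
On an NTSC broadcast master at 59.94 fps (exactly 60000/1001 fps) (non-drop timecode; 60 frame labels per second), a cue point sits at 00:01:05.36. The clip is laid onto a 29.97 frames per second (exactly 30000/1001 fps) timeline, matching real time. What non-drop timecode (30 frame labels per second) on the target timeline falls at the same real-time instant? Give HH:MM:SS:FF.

00:01:05:18

Source frame index: (0×3600 + 1×60 + 5) × 60 + 36 = 3936.
Real time: 3936 / (60000/1001) = 41041/625 s.
Target frame: (41041/625) × (30000/1001) = 1968.
At 30 labels/s: frame 1968 → 00:01:05:18.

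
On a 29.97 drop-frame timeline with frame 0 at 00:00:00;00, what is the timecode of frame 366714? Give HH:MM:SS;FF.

Ten DF minutes hold 17982 frames, so frame 366714 lies in block 20 (frames 359640–377621) with 7074 frames into that block.
The block's first minute is 1800 frames and the rest 1798 each; 7074 frames reaches minute 3, so 20 × 18 + 3 × 2 = 366 labels have been skipped so far.
Adding those back, label number 366714 + 366 = 367080 at 30 labels/s is 12236 s + 0 f = 3 h 23 min 56 s frame 0, i.e. 03:23:56;00.

03:23:56;00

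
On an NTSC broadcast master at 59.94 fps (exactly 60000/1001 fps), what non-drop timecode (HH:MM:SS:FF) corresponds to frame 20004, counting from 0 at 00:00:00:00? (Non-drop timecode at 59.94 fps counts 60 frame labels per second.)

20004 ÷ 60 = 333 full seconds, remainder 24 frames.
333 s = 0 h 5 min 33 s.
Timecode: 00:05:33:24.

00:05:33:24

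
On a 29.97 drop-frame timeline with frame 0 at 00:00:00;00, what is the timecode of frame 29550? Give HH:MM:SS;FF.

Ten DF minutes hold 17982 frames, so frame 29550 lies in block 1 (frames 17982–35963) with 11568 frames into that block.
The block's first minute is 1800 frames and the rest 1798 each; 11568 frames reaches minute 6, so 1 × 18 + 6 × 2 = 30 labels have been skipped so far.
Adding those back, label number 29550 + 30 = 29580 at 30 labels/s is 986 s + 0 f = 0 h 16 min 26 s frame 0, i.e. 00:16:26;00.

00:16:26;00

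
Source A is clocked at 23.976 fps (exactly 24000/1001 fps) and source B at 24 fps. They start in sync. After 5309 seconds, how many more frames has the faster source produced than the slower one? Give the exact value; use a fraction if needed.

127416/1001 frames

A emits 24000/1001 × 5309 = 127416000/1001 frames; B emits 24 × 5309 = 127416.
Difference = 127416/1001 frames (≈ 127.2887); B is ahead of A.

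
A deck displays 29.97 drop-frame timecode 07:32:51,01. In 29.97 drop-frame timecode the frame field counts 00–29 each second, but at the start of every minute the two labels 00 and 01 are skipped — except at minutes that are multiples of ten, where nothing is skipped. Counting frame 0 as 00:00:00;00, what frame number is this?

As if non-drop at 30 labels/s: (7 × 3600 + 32 × 60 + 51) × 30 + 1 = 815131.
Minute boundaries passed: 452; those not divisible by 10: 452 − 45 = 407; dropped labels = 2 × 407 = 814.
Actual frame index = 815131 − 814 = 814317.

814317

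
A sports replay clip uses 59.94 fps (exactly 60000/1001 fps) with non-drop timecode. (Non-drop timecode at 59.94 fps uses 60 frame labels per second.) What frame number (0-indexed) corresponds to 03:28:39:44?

Total seconds to the label: (3 × 3600 + 28 × 60 + 39) = 12519.
Frame index = 12519 × 60 + 44 = 751184.

751184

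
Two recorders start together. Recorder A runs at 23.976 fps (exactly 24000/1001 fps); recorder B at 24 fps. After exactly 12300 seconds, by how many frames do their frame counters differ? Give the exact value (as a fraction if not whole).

A emits 24000/1001 × 12300 = 295200000/1001 frames; B emits 24 × 12300 = 295200.
Difference = 295200/1001 frames (≈ 294.9051); B is ahead of A.

295200/1001 frames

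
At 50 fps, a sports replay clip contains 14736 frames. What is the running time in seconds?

294.72 seconds

Running time = 14736 / (50) = 294.72 s.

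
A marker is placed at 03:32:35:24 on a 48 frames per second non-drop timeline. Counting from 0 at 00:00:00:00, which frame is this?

Total seconds to the label: (3 × 3600 + 32 × 60 + 35) = 12755.
Frame index = 12755 × 48 + 24 = 612264.

612264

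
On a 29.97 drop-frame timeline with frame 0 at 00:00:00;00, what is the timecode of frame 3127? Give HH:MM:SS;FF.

00:01:44;09

Each 10-minute DF block holds 10 × 60 × 30 − 9 × 2 = 17982 frames. 3127 ÷ 17982 → 0 full blocks, remainder 3127.
Within the partial block the first minute is 1800 frames and each further minute 1798, so 1 further minute boundary passed. Total skipped labels = 18 × 0 + 2 × 1 = 2.
Non-drop label index = 3127 + 2 = 3129; at 30 labels/s that is 00:01:44:09, i.e. DF 00:01:44;09.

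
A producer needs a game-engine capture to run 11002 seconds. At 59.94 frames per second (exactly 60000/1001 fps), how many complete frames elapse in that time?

659460 frames

Frames = 11002 × 60000/1001 = 660120000/1001 ≈ 659460.5395.
Complete frames: 659460.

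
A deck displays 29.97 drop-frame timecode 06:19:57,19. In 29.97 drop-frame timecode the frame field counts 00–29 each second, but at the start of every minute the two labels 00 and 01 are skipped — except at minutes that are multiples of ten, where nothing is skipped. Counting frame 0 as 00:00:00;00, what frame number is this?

Complete 10-minute blocks: 37, each 17982 frames → 665334.
Remaining 9 whole minutes in the current block: 1800 + 8 × 1798 = 16184 frames.
Within the current minute: 57 × 30 + 19 − 2 = 1727 (labels ;00/;01 skipped at this minute). Total = 665334 + 16184 + 1727 = 683245.

683245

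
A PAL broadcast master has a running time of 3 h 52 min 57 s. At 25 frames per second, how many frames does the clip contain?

349425 frames

3 h 52 min 57 s = 13977 s.
Frames = 13977 × 25 = 349425.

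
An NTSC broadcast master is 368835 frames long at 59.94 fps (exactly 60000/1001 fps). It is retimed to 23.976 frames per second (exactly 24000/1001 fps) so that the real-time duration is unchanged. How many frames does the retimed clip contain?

147534 frames

Target frames = source frames × (target rate / source rate) = 368835 × (24000/1001)/(60000/1001) = 368835 × 2/5 = 147534.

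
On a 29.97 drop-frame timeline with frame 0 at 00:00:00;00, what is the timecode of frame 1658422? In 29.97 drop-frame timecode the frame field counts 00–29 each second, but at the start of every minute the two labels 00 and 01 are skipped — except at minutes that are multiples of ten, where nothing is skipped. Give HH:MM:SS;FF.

Each 10-minute DF block holds 10 × 60 × 30 − 9 × 2 = 17982 frames. 1658422 ÷ 17982 → 92 full blocks, remainder 4078.
Within the partial block the first minute is 1800 frames and each further minute 1798, so 2 further minute boundaries passed. Total skipped labels = 18 × 92 + 2 × 2 = 1660.
Non-drop label index = 1658422 + 1660 = 1660082; at 30 labels/s that is 15:22:16:02, i.e. DF 15:22:16;02.

15:22:16;02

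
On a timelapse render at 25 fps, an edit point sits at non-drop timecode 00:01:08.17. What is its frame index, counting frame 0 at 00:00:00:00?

1717

Total seconds to the label: (0 × 3600 + 1 × 60 + 8) = 68.
Frame index = 68 × 25 + 17 = 1717.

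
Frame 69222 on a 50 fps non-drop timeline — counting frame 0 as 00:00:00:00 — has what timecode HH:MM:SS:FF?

00:23:04:22

69222 ÷ 50 = 1384 full seconds, remainder 22 frames.
1384 s = 0 h 23 min 4 s.
Timecode: 00:23:04:22.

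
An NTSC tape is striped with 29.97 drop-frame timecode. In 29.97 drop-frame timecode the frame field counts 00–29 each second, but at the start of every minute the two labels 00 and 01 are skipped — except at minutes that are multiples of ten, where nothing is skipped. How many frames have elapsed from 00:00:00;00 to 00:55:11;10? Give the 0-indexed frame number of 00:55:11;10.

Complete 10-minute blocks: 5, each 17982 frames → 89910.
Remaining 5 whole minutes in the current block: 1800 + 4 × 1798 = 8992 frames.
Within the current minute: 11 × 30 + 10 − 2 = 338 (labels ;00/;01 skipped at this minute). Total = 89910 + 8992 + 338 = 99240.

99240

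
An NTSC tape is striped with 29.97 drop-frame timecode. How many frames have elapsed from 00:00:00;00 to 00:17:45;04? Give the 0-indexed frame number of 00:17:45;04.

Complete 10-minute blocks: 1, each 17982 frames → 17982.
Remaining 7 whole minutes in the current block: 1800 + 6 × 1798 = 12588 frames.
Within the current minute: 45 × 30 + 4 − 2 = 1352 (labels ;00/;01 skipped at this minute). Total = 17982 + 12588 + 1352 = 31922.

31922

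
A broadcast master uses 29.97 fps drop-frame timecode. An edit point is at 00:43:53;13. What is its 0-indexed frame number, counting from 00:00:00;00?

As if non-drop at 30 labels/s: (0 × 3600 + 43 × 60 + 53) × 30 + 13 = 79003.
Minute boundaries passed: 43; those not divisible by 10: 43 − 4 = 39; dropped labels = 2 × 39 = 78.
Actual frame index = 79003 − 78 = 78925.

78925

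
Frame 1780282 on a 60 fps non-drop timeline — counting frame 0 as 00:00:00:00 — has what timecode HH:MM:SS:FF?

08:14:31:22

1780282 ÷ 60 = 29671 full seconds, remainder 22 frames.
29671 s = 8 h 14 min 31 s.
Timecode: 08:14:31:22.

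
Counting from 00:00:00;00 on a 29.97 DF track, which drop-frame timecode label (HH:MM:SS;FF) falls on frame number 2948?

00:01:38;10

Each 10-minute DF block holds 10 × 60 × 30 − 9 × 2 = 17982 frames. 2948 ÷ 17982 → 0 full blocks, remainder 2948.
Within the partial block the first minute is 1800 frames and each further minute 1798, so 1 further minute boundary passed. Total skipped labels = 18 × 0 + 2 × 1 = 2.
Non-drop label index = 2948 + 2 = 2950; at 30 labels/s that is 00:01:38:10, i.e. DF 00:01:38;10.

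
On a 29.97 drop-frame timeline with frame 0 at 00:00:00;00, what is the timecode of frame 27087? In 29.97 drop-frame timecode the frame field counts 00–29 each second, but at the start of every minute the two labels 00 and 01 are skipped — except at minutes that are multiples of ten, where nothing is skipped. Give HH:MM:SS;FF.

Ten DF minutes hold 17982 frames, so frame 27087 lies in block 1 (frames 17982–35963) with 9105 frames into that block.
The block's first minute is 1800 frames and the rest 1798 each; 9105 frames reaches minute 5, so 1 × 18 + 5 × 2 = 28 labels have been skipped so far.
Adding those back, label number 27087 + 28 = 27115 at 30 labels/s is 903 s + 25 f = 0 h 15 min 3 s frame 25, i.e. 00:15:03;25.

00:15:03;25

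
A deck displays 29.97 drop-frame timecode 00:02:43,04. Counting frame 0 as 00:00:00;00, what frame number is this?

4890

Complete 10-minute blocks: 0, each 17982 frames → 0.
Remaining 2 whole minutes in the current block: 1800 + 1 × 1798 = 3598 frames.
Within the current minute: 43 × 30 + 4 − 2 = 1292 (labels ;00/;01 skipped at this minute). Total = 0 + 3598 + 1292 = 4890.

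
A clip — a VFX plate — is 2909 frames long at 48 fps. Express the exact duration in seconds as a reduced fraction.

2909/48 seconds

Running time = 2909 ÷ (48) = 2909 × 1/48 = 2909/48 s.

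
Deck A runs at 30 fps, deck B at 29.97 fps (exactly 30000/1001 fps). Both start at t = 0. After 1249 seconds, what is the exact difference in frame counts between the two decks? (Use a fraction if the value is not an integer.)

37470/1001 frames

A emits 30 × 1249 = 37470 frames; B emits 30000/1001 × 1249 = 37470000/1001.
Difference = 37470/1001 frames (≈ 37.4326); B is behind A.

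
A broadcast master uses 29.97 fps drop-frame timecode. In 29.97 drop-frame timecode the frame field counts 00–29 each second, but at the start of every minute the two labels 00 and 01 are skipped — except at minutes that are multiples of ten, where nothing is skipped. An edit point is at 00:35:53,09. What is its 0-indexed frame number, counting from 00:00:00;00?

64535

Complete 10-minute blocks: 3, each 17982 frames → 53946.
Remaining 5 whole minutes in the current block: 1800 + 4 × 1798 = 8992 frames.
Within the current minute: 53 × 30 + 9 − 2 = 1597 (labels ;00/;01 skipped at this minute). Total = 53946 + 8992 + 1597 = 64535.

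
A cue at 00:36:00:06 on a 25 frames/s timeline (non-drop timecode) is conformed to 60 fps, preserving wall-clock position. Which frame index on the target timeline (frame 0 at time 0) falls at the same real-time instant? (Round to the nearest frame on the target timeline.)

frame 129614

Source frame index: (0×3600 + 36×60 + 0) × 25 + 6 = 54006.
Real time: 54006 / (25) = 54006/25 s.
Target frame: (54006/25) × (60) = 648072/5 ≈ 129614.400 → 129614.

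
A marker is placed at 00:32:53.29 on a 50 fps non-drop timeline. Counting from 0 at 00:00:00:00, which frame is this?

Total seconds to the label: (0 × 3600 + 32 × 60 + 53) = 1973.
Frame index = 1973 × 50 + 29 = 98679.

frame 98679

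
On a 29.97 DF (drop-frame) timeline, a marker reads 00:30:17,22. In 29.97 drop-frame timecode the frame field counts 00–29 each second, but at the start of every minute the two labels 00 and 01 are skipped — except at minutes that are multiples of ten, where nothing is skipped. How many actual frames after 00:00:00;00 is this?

As if non-drop at 30 labels/s: (0 × 3600 + 30 × 60 + 17) × 30 + 22 = 54532.
Minute boundaries passed: 30; those not divisible by 10: 30 − 3 = 27; dropped labels = 2 × 27 = 54.
Actual frame index = 54532 − 54 = 54478.

54478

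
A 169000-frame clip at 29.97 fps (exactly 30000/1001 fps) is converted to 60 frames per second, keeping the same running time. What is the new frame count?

Target frames = source frames × (target rate / source rate) = 169000 × (60)/(30000/1001) = 169000 × 1001/500 = 338338.

338338 frames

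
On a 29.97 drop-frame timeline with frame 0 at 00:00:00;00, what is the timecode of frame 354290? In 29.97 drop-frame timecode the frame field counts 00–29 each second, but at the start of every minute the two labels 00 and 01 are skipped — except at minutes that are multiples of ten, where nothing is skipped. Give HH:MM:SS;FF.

03:17:01;16

Each 10-minute DF block holds 10 × 60 × 30 − 9 × 2 = 17982 frames. 354290 ÷ 17982 → 19 full blocks, remainder 12632.
Within the partial block the first minute is 1800 frames and each further minute 1798, so 7 further minute boundaries passed. Total skipped labels = 18 × 19 + 2 × 7 = 356.
Non-drop label index = 354290 + 356 = 354646; at 30 labels/s that is 03:17:01:16, i.e. DF 03:17:01;16.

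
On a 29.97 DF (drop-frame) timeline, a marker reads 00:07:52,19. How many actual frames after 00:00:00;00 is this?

As if non-drop at 30 labels/s: (0 × 3600 + 7 × 60 + 52) × 30 + 19 = 14179.
Minute boundaries passed: 7; those not divisible by 10: 7 − 0 = 7; dropped labels = 2 × 7 = 14.
Actual frame index = 14179 − 14 = 14165.

14165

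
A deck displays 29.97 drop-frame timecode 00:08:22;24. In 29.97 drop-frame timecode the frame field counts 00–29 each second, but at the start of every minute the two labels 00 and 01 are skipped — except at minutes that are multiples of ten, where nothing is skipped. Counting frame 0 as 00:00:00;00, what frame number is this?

15068

Complete 10-minute blocks: 0, each 17982 frames → 0.
Remaining 8 whole minutes in the current block: 1800 + 7 × 1798 = 14386 frames.
Within the current minute: 22 × 30 + 24 − 2 = 682 (labels ;00/;01 skipped at this minute). Total = 0 + 14386 + 682 = 15068.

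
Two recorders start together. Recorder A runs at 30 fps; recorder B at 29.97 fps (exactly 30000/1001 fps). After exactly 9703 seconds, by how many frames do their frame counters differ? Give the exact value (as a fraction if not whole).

291090/1001 frames

A emits 30 × 9703 = 291090 frames; B emits 30000/1001 × 9703 = 291090000/1001.
Difference = 291090/1001 frames (≈ 290.7992); B is behind A.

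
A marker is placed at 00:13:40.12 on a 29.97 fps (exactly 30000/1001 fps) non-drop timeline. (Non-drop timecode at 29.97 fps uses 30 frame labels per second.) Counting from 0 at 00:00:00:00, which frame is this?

24612

Total seconds to the label: (0 × 3600 + 13 × 60 + 40) = 820.
Frame index = 820 × 30 + 12 = 24612.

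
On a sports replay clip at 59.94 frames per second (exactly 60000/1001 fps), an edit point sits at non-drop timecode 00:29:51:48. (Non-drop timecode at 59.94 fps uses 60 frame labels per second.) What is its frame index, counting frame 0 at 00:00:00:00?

Total seconds to the label: (0 × 3600 + 29 × 60 + 51) = 1791.
Frame index = 1791 × 60 + 48 = 107508.

107508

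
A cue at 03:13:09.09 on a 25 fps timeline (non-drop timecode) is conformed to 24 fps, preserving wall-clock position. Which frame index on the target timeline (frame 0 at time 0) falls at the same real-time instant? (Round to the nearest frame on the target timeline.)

frame 278145

Source frame index: (3×3600 + 13×60 + 9) × 25 + 9 = 289734.
Real time: 289734 / (25) = 289734/25 s.
Target frame: (289734/25) × (24) = 6953616/25 ≈ 278144.640 → 278145.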